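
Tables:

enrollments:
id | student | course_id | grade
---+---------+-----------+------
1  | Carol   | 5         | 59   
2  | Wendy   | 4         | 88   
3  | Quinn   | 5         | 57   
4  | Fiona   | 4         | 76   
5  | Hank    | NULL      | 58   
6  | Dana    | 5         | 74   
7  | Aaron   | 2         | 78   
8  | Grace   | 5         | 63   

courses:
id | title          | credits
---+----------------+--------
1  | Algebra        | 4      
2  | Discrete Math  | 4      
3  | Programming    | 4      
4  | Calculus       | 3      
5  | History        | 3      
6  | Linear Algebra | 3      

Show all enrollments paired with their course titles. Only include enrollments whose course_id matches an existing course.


INNER JOIN keeps only enrollments rows whose course_id matches an id in courses. Walk through each enrollment:
  - enrollment 1 (Carol): course_id=5 -> matches History
  - enrollment 2 (Wendy): course_id=4 -> matches Calculus
  - enrollment 3 (Quinn): course_id=5 -> matches History
  - enrollment 4 (Fiona): course_id=4 -> matches Calculus
  - enrollment 5 (Hank): course_id=NULL, no match -> dropped
  - enrollment 6 (Dana): course_id=5 -> matches History
  - enrollment 7 (Aaron): course_id=2 -> matches Discrete Math
  - enrollment 8 (Grace): course_id=5 -> matches History
So 1 of 8 rows is dropped.

SQL:
SELECT a.student, b.title AS course
FROM enrollments a
INNER JOIN courses b ON a.course_id = b.id

Result:
student | course       
--------+--------------
Carol   | History      
Wendy   | Calculus     
Quinn   | History      
Fiona   | Calculus     
Dana    | History      
Aaron   | Discrete Math
Grace   | History      


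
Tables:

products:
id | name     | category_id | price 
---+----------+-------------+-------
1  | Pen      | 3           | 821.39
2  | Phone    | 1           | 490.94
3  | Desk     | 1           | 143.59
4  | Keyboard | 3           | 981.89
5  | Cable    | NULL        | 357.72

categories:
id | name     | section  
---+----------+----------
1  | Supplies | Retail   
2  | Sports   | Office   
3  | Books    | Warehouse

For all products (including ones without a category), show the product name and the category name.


LEFT JOIN keeps every row from products (the left table); where category_id has no match in categories, the category columns become NULL. Walk through each product:
  - product 1 (Pen): category_id=3 -> matches Books
  - product 2 (Phone): category_id=1 -> matches Supplies
  - product 3 (Desk): category_id=1 -> matches Supplies
  - product 4 (Keyboard): category_id=3 -> matches Books
  - product 5 (Cable): category_id=NULL, no match -> kept with NULL
All 5 rows appear; 1 has NULL category.

SQL:
SELECT a.name, b.name AS category
FROM products a
LEFT JOIN categories b ON a.category_id = b.id

Result:
name     | category
---------+---------
Pen      | Books   
Phone    | Supplies
Desk     | Supplies
Keyboard | Books   
Cable    | NULL    


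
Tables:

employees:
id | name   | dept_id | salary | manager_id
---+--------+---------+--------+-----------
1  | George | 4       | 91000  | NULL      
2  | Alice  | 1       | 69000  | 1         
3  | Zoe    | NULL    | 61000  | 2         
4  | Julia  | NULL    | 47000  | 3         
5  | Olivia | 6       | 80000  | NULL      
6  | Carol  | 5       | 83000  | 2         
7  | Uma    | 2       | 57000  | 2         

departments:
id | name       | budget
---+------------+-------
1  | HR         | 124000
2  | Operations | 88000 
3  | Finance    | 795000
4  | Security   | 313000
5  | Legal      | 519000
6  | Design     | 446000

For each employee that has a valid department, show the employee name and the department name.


INNER JOIN keeps only employees rows whose dept_id matches an id in departments. Walk through each employee:
  - employee 1 (George): dept_id=4 -> matches Security
  - employee 2 (Alice): dept_id=1 -> matches HR
  - employee 3 (Zoe): dept_id=NULL, no match -> dropped
  - employee 4 (Julia): dept_id=NULL, no match -> dropped
  - employee 5 (Olivia): dept_id=6 -> matches Design
  - employee 6 (Carol): dept_id=5 -> matches Legal
  - employee 7 (Uma): dept_id=2 -> matches Operations
So 2 of 7 rows are dropped.

SQL:
SELECT a.name, b.name AS department
FROM employees a
INNER JOIN departments b ON a.dept_id = b.id

Result:
name   | department
-------+-----------
George | Security  
Alice  | HR        
Olivia | Design    
Carol  | Legal     
Uma    | Operations


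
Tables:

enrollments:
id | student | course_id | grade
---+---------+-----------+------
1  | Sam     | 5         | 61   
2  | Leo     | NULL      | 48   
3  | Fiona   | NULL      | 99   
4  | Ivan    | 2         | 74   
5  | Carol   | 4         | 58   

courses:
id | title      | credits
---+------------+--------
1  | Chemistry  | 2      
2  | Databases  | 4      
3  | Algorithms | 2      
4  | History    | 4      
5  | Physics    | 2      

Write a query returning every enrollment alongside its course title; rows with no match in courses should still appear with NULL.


LEFT JOIN keeps every row from enrollments (the left table); where course_id has no match in courses, the course columns become NULL. Walk through each enrollment:
  - enrollment 1 (Sam): course_id=5 -> matches Physics
  - enrollment 2 (Leo): course_id=NULL, no match -> kept with NULL
  - enrollment 3 (Fiona): course_id=NULL, no match -> kept with NULL
  - enrollment 4 (Ivan): course_id=2 -> matches Databases
  - enrollment 5 (Carol): course_id=4 -> matches History
All 5 rows appear; 2 have NULL course.

SQL:
SELECT a.student, b.title AS course
FROM enrollments a
LEFT JOIN courses b ON a.course_id = b.id

Result:
student | course   
--------+----------
Sam     | Physics  
Leo     | NULL     
Fiona   | NULL     
Ivan    | Databases
Carol   | History  


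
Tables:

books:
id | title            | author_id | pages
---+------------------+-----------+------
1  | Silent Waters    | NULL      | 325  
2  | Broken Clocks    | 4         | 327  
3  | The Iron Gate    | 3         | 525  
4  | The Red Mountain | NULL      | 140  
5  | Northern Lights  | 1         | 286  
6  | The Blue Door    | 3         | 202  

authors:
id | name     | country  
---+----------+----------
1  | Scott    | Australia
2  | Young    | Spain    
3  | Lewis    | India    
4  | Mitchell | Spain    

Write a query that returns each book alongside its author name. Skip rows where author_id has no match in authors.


INNER JOIN keeps only books rows whose author_id matches an id in authors. Walk through each book:
  - book 1 (Silent Waters): author_id=NULL, no match -> dropped
  - book 2 (Broken Clocks): author_id=4 -> matches Mitchell
  - book 3 (The Iron Gate): author_id=3 -> matches Lewis
  - book 4 (The Red Mountain): author_id=NULL, no match -> dropped
  - book 5 (Northern Lights): author_id=1 -> matches Scott
  - book 6 (The Blue Door): author_id=3 -> matches Lewis
So 2 of 6 rows are dropped.

SQL:
SELECT a.title, b.name AS author
FROM books a
INNER JOIN authors b ON a.author_id = b.id

Result:
title           | author  
----------------+---------
Broken Clocks   | Mitchell
The Iron Gate   | Lewis   
Northern Lights | Scott   
The Blue Door   | Lewis   


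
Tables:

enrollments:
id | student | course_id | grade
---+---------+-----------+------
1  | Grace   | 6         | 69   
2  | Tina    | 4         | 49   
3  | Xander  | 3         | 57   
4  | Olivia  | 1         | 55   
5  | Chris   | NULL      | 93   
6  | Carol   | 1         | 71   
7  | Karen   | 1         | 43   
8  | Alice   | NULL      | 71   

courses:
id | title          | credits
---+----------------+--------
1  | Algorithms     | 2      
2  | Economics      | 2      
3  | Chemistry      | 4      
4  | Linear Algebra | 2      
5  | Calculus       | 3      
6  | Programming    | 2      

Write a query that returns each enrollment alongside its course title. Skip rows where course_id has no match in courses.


INNER JOIN keeps only enrollments rows whose course_id matches an id in courses. Walk through each enrollment:
  - enrollment 1 (Grace): course_id=6 -> matches Programming
  - enrollment 2 (Tina): course_id=4 -> matches Linear Algebra
  - enrollment 3 (Xander): course_id=3 -> matches Chemistry
  - enrollment 4 (Olivia): course_id=1 -> matches Algorithms
  - enrollment 5 (Chris): course_id=NULL, no match -> dropped
  - enrollment 6 (Carol): course_id=1 -> matches Algorithms
  - enrollment 7 (Karen): course_id=1 -> matches Algorithms
  - enrollment 8 (Alice): course_id=NULL, no match -> dropped
So 2 of 8 rows are dropped.

SQL:
SELECT a.student, b.title AS course
FROM enrollments a
INNER JOIN courses b ON a.course_id = b.id

Result:
student | course        
--------+---------------
Grace   | Programming   
Tina    | Linear Algebra
Xander  | Chemistry     
Olivia  | Algorithms    
Carol   | Algorithms    
Karen   | Algorithms    


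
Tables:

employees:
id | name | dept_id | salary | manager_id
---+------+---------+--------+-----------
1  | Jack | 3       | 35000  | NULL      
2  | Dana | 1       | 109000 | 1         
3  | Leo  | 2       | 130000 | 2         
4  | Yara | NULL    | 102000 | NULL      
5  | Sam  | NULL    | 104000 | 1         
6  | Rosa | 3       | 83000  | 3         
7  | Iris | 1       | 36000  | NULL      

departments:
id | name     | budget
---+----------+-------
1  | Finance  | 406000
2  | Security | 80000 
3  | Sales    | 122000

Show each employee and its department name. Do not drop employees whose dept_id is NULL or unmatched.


LEFT JOIN keeps every row from employees (the left table); where dept_id has no match in departments, the department columns become NULL. Walk through each employee:
  - employee 1 (Jack): dept_id=3 -> matches Sales
  - employee 2 (Dana): dept_id=1 -> matches Finance
  - employee 3 (Leo): dept_id=2 -> matches Security
  - employee 4 (Yara): dept_id=NULL, no match -> kept with NULL
  - employee 5 (Sam): dept_id=NULL, no match -> kept with NULL
  - employee 6 (Rosa): dept_id=3 -> matches Sales
  - employee 7 (Iris): dept_id=1 -> matches Finance
All 7 rows appear; 2 have NULL department.

SQL:
SELECT a.name, b.name AS department
FROM employees a
LEFT JOIN departments b ON a.dept_id = b.id

Result:
name | department
-----+-----------
Jack | Sales     
Dana | Finance   
Leo  | Security  
Yara | NULL      
Sam  | NULL      
Rosa | Sales     
Iris | Finance   


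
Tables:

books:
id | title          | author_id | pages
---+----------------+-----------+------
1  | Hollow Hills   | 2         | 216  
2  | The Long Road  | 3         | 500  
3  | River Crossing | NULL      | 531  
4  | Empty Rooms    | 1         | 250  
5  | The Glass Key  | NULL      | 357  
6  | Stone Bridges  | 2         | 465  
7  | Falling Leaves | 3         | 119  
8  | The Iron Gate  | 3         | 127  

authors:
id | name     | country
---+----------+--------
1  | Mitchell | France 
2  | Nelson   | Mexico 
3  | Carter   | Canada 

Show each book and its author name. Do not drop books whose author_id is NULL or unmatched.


LEFT JOIN keeps every row from books (the left table); where author_id has no match in authors, the author columns become NULL. Walk through each book:
  - book 1 (Hollow Hills): author_id=2 -> matches Nelson
  - book 2 (The Long Road): author_id=3 -> matches Carter
  - book 3 (River Crossing): author_id=NULL, no match -> kept with NULL
  - book 4 (Empty Rooms): author_id=1 -> matches Mitchell
  - book 5 (The Glass Key): author_id=NULL, no match -> kept with NULL
  - book 6 (Stone Bridges): author_id=2 -> matches Nelson
  - book 7 (Falling Leaves): author_id=3 -> matches Carter
  - book 8 (The Iron Gate): author_id=3 -> matches Carter
All 8 rows appear; 2 have NULL author.

SQL:
SELECT a.title, b.name AS author
FROM books a
LEFT JOIN authors b ON a.author_id = b.id

Result:
title          | author  
---------------+---------
Hollow Hills   | Nelson  
The Long Road  | Carter  
River Crossing | NULL    
Empty Rooms    | Mitchell
The Glass Key  | NULL    
Stone Bridges  | Nelson  
Falling Leaves | Carter  
The Iron Gate  | Carter  


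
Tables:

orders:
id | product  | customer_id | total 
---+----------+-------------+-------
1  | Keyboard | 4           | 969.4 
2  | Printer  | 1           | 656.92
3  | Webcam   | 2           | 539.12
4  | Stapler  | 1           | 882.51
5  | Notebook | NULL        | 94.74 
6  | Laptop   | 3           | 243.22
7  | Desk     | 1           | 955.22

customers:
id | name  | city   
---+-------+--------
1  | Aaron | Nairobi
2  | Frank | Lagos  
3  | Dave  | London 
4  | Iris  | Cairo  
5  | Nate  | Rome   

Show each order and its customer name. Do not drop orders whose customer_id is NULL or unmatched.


LEFT JOIN keeps every row from orders (the left table); where customer_id has no match in customers, the customer columns become NULL. Walk through each order:
  - order 1 (Keyboard): customer_id=4 -> matches Iris
  - order 2 (Printer): customer_id=1 -> matches Aaron
  - order 3 (Webcam): customer_id=2 -> matches Frank
  - order 4 (Stapler): customer_id=1 -> matches Aaron
  - order 5 (Notebook): customer_id=NULL, no match -> kept with NULL
  - order 6 (Laptop): customer_id=3 -> matches Dave
  - order 7 (Desk): customer_id=1 -> matches Aaron
All 7 rows appear; 1 has NULL customer.

SQL:
SELECT a.product, b.name AS customer
FROM orders a
LEFT JOIN customers b ON a.customer_id = b.id

Result:
product  | customer
---------+---------
Keyboard | Iris    
Printer  | Aaron   
Webcam   | Frank   
Stapler  | Aaron   
Notebook | NULL    
Laptop   | Dave    
Desk     | Aaron   


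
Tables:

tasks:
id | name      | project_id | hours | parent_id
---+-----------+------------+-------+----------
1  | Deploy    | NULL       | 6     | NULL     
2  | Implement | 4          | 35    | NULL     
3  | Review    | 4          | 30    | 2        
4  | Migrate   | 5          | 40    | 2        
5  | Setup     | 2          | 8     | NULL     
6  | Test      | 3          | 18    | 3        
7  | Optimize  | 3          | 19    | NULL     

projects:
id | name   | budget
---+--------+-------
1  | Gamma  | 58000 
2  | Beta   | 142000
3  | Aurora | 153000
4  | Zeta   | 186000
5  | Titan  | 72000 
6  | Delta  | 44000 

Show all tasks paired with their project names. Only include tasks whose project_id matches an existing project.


INNER JOIN keeps only tasks rows whose project_id matches an id in projects. Walk through each task:
  - task 1 (Deploy): project_id=NULL, no match -> dropped
  - task 2 (Implement): project_id=4 -> matches Zeta
  - task 3 (Review): project_id=4 -> matches Zeta
  - task 4 (Migrate): project_id=5 -> matches Titan
  - task 5 (Setup): project_id=2 -> matches Beta
  - task 6 (Test): project_id=3 -> matches Aurora
  - task 7 (Optimize): project_id=3 -> matches Aurora
So 1 of 7 rows is dropped.

SQL:
SELECT a.name, b.name AS project
FROM tasks a
INNER JOIN projects b ON a.project_id = b.id

Result:
name      | project
----------+--------
Implement | Zeta   
Review    | Zeta   
Migrate   | Titan  
Setup     | Beta   
Test      | Aurora 
Optimize  | Aurora 


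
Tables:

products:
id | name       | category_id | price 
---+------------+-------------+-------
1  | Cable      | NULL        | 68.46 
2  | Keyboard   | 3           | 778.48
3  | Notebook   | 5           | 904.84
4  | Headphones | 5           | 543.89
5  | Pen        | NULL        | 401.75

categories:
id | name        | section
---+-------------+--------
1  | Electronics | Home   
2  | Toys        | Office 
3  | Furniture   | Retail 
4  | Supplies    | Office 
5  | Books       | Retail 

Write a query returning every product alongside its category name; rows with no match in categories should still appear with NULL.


LEFT JOIN keeps every row from products (the left table); where category_id has no match in categories, the category columns become NULL. Walk through each product:
  - product 1 (Cable): category_id=NULL, no match -> kept with NULL
  - product 2 (Keyboard): category_id=3 -> matches Furniture
  - product 3 (Notebook): category_id=5 -> matches Books
  - product 4 (Headphones): category_id=5 -> matches Books
  - product 5 (Pen): category_id=NULL, no match -> kept with NULL
All 5 rows appear; 2 have NULL category.

SQL:
SELECT a.name, b.name AS category
FROM products a
LEFT JOIN categories b ON a.category_id = b.id

Result:
name       | category 
-----------+----------
Cable      | NULL     
Keyboard   | Furniture
Notebook   | Books    
Headphones | Books    
Pen        | NULL     


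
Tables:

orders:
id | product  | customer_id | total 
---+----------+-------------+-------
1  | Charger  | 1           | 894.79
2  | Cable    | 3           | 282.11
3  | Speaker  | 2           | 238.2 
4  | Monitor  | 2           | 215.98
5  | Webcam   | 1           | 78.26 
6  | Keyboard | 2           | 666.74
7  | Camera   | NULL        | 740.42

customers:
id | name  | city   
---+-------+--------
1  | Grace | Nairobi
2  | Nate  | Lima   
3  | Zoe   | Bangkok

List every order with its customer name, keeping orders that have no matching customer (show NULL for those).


LEFT JOIN keeps every row from orders (the left table); where customer_id has no match in customers, the customer columns become NULL. Walk through each order:
  - order 1 (Charger): customer_id=1 -> matches Grace
  - order 2 (Cable): customer_id=3 -> matches Zoe
  - order 3 (Speaker): customer_id=2 -> matches Nate
  - order 4 (Monitor): customer_id=2 -> matches Nate
  - order 5 (Webcam): customer_id=1 -> matches Grace
  - order 6 (Keyboard): customer_id=2 -> matches Nate
  - order 7 (Camera): customer_id=NULL, no match -> kept with NULL
All 7 rows appear; 1 has NULL customer.

SQL:
SELECT a.product, b.name AS customer
FROM orders a
LEFT JOIN customers b ON a.customer_id = b.id

Result:
product  | customer
---------+---------
Charger  | Grace   
Cable    | Zoe     
Speaker  | Nate    
Monitor  | Nate    
Webcam   | Grace   
Keyboard | Nate    
Camera   | NULL    


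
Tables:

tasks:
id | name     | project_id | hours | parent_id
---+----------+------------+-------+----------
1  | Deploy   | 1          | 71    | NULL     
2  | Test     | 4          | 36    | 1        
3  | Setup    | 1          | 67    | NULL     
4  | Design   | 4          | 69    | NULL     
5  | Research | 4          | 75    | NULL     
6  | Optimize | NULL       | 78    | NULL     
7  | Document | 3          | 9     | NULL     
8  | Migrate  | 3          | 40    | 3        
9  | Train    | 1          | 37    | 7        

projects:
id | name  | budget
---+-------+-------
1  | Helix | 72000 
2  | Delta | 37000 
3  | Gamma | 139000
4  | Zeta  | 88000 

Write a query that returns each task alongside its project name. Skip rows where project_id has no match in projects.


INNER JOIN keeps only tasks rows whose project_id matches an id in projects. Walk through each task:
  - task 1 (Deploy): project_id=1 -> matches Helix
  - task 2 (Test): project_id=4 -> matches Zeta
  - task 3 (Setup): project_id=1 -> matches Helix
  - task 4 (Design): project_id=4 -> matches Zeta
  - task 5 (Research): project_id=4 -> matches Zeta
  - task 6 (Optimize): project_id=NULL, no match -> dropped
  - task 7 (Document): project_id=3 -> matches Gamma
  - task 8 (Migrate): project_id=3 -> matches Gamma
  - task 9 (Train): project_id=1 -> matches Helix
So 1 of 9 rows is dropped.

SQL:
SELECT a.name, b.name AS project
FROM tasks a
INNER JOIN projects b ON a.project_id = b.id

Result:
name     | project
---------+--------
Deploy   | Helix  
Test     | Zeta   
Setup    | Helix  
Design   | Zeta   
Research | Zeta   
Document | Gamma  
Migrate  | Gamma  
Train    | Helix  


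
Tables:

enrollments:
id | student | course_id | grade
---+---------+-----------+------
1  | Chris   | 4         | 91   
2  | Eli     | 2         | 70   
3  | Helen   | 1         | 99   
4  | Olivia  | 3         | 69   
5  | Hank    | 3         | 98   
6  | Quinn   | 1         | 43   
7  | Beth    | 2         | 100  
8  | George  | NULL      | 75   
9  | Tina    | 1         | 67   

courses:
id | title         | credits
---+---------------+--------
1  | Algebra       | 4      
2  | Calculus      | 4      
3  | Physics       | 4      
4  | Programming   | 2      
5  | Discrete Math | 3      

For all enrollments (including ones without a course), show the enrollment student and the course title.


LEFT JOIN keeps every row from enrollments (the left table); where course_id has no match in courses, the course columns become NULL. Walk through each enrollment:
  - enrollment 1 (Chris): course_id=4 -> matches Programming
  - enrollment 2 (Eli): course_id=2 -> matches Calculus
  - enrollment 3 (Helen): course_id=1 -> matches Algebra
  - enrollment 4 (Olivia): course_id=3 -> matches Physics
  - enrollment 5 (Hank): course_id=3 -> matches Physics
  - enrollment 6 (Quinn): course_id=1 -> matches Algebra
  - enrollment 7 (Beth): course_id=2 -> matches Calculus
  - enrollment 8 (George): course_id=NULL, no match -> kept with NULL
  - enrollment 9 (Tina): course_id=1 -> matches Algebra
All 9 rows appear; 1 has NULL course.

SQL:
SELECT a.student, b.title AS course
FROM enrollments a
LEFT JOIN courses b ON a.course_id = b.id

Result:
student | course     
--------+------------
Chris   | Programming
Eli     | Calculus   
Helen   | Algebra    
Olivia  | Physics    
Hank    | Physics    
Quinn   | Algebra    
Beth    | Calculus   
George  | NULL       
Tina    | Algebra    


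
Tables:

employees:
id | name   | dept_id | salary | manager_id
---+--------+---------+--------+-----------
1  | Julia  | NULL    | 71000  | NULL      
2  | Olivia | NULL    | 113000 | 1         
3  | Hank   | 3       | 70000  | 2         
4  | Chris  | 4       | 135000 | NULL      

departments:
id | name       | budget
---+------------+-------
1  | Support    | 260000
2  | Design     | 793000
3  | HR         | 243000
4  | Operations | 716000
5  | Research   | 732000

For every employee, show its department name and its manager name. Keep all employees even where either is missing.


Two LEFT JOINs from the same base table employees: one to departments via dept_id, one to employees itself via manager_id. Both are LEFT so every employee is preserved.
Match against departments:
  - employee 1 (Julia): dept_id=NULL, no match -> kept with NULL
  - employee 2 (Olivia): dept_id=NULL, no match -> kept with NULL
  - employee 3 (Hank): dept_id=3 -> matches HR
  - employee 4 (Chris): dept_id=4 -> matches Operations
Match against employees (self):
  - employee 1 (Julia): manager_id=NULL -> NULL
  - employee 2 (Olivia): manager_id=1 -> Julia
  - employee 3 (Hank): manager_id=2 -> Olivia
  - employee 4 (Chris): manager_id=NULL -> NULL

SQL:
SELECT a.name, b.name AS department, c.name AS manager
FROM employees a
LEFT JOIN departments b ON a.dept_id = b.id
LEFT JOIN employees c ON a.manager_id = c.id

Result:
name   | department | manager
-------+------------+--------
Julia  | NULL       | NULL   
Olivia | NULL       | Julia  
Hank   | HR         | Olivia 
Chris  | Operations | NULL   


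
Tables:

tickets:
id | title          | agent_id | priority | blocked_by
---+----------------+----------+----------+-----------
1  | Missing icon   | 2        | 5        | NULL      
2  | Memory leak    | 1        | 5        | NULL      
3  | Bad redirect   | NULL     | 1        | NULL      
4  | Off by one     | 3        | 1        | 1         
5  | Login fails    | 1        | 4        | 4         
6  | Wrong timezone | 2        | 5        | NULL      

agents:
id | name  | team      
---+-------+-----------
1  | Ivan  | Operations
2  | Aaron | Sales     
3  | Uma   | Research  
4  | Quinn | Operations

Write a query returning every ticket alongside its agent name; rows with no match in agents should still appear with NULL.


LEFT JOIN keeps every row from tickets (the left table); where agent_id has no match in agents, the agent columns become NULL. Walk through each ticket:
  - ticket 1 (Missing icon): agent_id=2 -> matches Aaron
  - ticket 2 (Memory leak): agent_id=1 -> matches Ivan
  - ticket 3 (Bad redirect): agent_id=NULL, no match -> kept with NULL
  - ticket 4 (Off by one): agent_id=3 -> matches Uma
  - ticket 5 (Login fails): agent_id=1 -> matches Ivan
  - ticket 6 (Wrong timezone): agent_id=2 -> matches Aaron
All 6 rows appear; 1 has NULL agent.

SQL:
SELECT a.title, b.name AS agent
FROM tickets a
LEFT JOIN agents b ON a.agent_id = b.id

Result:
title          | agent
---------------+------
Missing icon   | Aaron
Memory leak    | Ivan 
Bad redirect   | NULL 
Off by one     | Uma  
Login fails    | Ivan 
Wrong timezone | Aaron


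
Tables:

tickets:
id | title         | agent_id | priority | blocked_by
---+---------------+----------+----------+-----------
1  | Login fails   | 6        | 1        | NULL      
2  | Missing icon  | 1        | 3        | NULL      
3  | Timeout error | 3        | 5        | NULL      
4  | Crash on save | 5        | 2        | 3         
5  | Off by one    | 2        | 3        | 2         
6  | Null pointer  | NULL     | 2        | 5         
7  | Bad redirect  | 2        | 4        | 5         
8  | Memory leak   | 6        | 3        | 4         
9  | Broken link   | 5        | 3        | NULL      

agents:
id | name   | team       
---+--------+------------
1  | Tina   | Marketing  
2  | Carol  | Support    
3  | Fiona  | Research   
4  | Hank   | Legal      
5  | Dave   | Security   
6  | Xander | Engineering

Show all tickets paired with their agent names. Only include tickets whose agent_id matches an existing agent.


INNER JOIN keeps only tickets rows whose agent_id matches an id in agents. Walk through each ticket:
  - ticket 1 (Login fails): agent_id=6 -> matches Xander
  - ticket 2 (Missing icon): agent_id=1 -> matches Tina
  - ticket 3 (Timeout error): agent_id=3 -> matches Fiona
  - ticket 4 (Crash on save): agent_id=5 -> matches Dave
  - ticket 5 (Off by one): agent_id=2 -> matches Carol
  - ticket 6 (Null pointer): agent_id=NULL, no match -> dropped
  - ticket 7 (Bad redirect): agent_id=2 -> matches Carol
  - ticket 8 (Memory leak): agent_id=6 -> matches Xander
  - ticket 9 (Broken link): agent_id=5 -> matches Dave
So 1 of 9 rows is dropped.

SQL:
SELECT a.title, b.name AS agent
FROM tickets a
INNER JOIN agents b ON a.agent_id = b.id

Result:
title         | agent 
--------------+-------
Login fails   | Xander
Missing icon  | Tina  
Timeout error | Fiona 
Crash on save | Dave  
Off by one    | Carol 
Bad redirect  | Carol 
Memory leak   | Xander
Broken link   | Dave  


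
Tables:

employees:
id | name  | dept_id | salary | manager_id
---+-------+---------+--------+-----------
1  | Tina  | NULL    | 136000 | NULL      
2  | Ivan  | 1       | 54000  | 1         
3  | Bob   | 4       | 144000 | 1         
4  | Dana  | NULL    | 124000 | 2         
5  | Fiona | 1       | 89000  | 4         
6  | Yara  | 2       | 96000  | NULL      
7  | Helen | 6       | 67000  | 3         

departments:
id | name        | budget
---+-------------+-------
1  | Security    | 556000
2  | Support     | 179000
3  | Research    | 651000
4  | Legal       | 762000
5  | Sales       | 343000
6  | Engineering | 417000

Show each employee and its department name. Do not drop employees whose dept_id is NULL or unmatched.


LEFT JOIN keeps every row from employees (the left table); where dept_id has no match in departments, the department columns become NULL. Walk through each employee:
  - employee 1 (Tina): dept_id=NULL, no match -> kept with NULL
  - employee 2 (Ivan): dept_id=1 -> matches Security
  - employee 3 (Bob): dept_id=4 -> matches Legal
  - employee 4 (Dana): dept_id=NULL, no match -> kept with NULL
  - employee 5 (Fiona): dept_id=1 -> matches Security
  - employee 6 (Yara): dept_id=2 -> matches Support
  - employee 7 (Helen): dept_id=6 -> matches Engineering
All 7 rows appear; 2 have NULL department.

SQL:
SELECT a.name, b.name AS department
FROM employees a
LEFT JOIN departments b ON a.dept_id = b.id

Result:
name  | department 
------+------------
Tina  | NULL       
Ivan  | Security   
Bob   | Legal      
Dana  | NULL       
Fiona | Security   
Yara  | Support    
Helen | Engineering


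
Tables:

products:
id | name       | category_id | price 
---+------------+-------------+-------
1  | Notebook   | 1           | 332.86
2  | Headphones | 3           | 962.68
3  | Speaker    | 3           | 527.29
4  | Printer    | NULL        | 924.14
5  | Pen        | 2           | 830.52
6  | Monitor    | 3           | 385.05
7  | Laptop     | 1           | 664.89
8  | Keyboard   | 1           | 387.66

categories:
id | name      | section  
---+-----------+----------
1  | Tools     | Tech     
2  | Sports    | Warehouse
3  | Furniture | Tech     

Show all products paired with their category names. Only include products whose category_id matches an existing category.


INNER JOIN keeps only products rows whose category_id matches an id in categories. Walk through each product:
  - product 1 (Notebook): category_id=1 -> matches Tools
  - product 2 (Headphones): category_id=3 -> matches Furniture
  - product 3 (Speaker): category_id=3 -> matches Furniture
  - product 4 (Printer): category_id=NULL, no match -> dropped
  - product 5 (Pen): category_id=2 -> matches Sports
  - product 6 (Monitor): category_id=3 -> matches Furniture
  - product 7 (Laptop): category_id=1 -> matches Tools
  - product 8 (Keyboard): category_id=1 -> matches Tools
So 1 of 8 rows is dropped.

SQL:
SELECT a.name, b.name AS category
FROM products a
INNER JOIN categories b ON a.category_id = b.id

Result:
name       | category 
-----------+----------
Notebook   | Tools    
Headphones | Furniture
Speaker    | Furniture
Pen        | Sports   
Monitor    | Furniture
Laptop     | Tools    
Keyboard   | Tools    


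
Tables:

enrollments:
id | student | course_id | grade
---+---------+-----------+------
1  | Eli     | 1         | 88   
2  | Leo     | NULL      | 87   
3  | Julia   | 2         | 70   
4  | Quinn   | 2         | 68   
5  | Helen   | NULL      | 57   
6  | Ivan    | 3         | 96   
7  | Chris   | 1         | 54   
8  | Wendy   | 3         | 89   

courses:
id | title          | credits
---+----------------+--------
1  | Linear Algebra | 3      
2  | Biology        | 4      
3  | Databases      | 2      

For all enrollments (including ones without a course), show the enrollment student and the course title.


LEFT JOIN keeps every row from enrollments (the left table); where course_id has no match in courses, the course columns become NULL. Walk through each enrollment:
  - enrollment 1 (Eli): course_id=1 -> matches Linear Algebra
  - enrollment 2 (Leo): course_id=NULL, no match -> kept with NULL
  - enrollment 3 (Julia): course_id=2 -> matches Biology
  - enrollment 4 (Quinn): course_id=2 -> matches Biology
  - enrollment 5 (Helen): course_id=NULL, no match -> kept with NULL
  - enrollment 6 (Ivan): course_id=3 -> matches Databases
  - enrollment 7 (Chris): course_id=1 -> matches Linear Algebra
  - enrollment 8 (Wendy): course_id=3 -> matches Databases
All 8 rows appear; 2 have NULL course.

SQL:
SELECT a.student, b.title AS course
FROM enrollments a
LEFT JOIN courses b ON a.course_id = b.id

Result:
student | course        
--------+---------------
Eli     | Linear Algebra
Leo     | NULL          
Julia   | Biology       
Quinn   | Biology       
Helen   | NULL          
Ivan    | Databases     
Chris   | Linear Algebra
Wendy   | Databases     


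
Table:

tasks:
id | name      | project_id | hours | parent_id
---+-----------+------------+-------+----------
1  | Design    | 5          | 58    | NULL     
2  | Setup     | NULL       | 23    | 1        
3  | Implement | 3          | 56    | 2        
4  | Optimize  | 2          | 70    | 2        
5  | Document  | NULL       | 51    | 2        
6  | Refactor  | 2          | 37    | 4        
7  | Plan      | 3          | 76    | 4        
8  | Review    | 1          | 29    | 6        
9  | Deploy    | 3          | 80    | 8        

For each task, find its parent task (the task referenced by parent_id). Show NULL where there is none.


This is a self-join: tasks is joined to a second copy of itself, matching each row's parent_id to another row's id. Use LEFT JOIN so rows with parent_id=NULL are kept.
  - task 1 (Design): parent_id=NULL -> NULL
  - task 2 (Setup): parent_id=1 -> Design
  - task 3 (Implement): parent_id=2 -> Setup
  - task 4 (Optimize): parent_id=2 -> Setup
  - task 5 (Document): parent_id=2 -> Setup
  - task 6 (Refactor): parent_id=4 -> Optimize
  - task 7 (Plan): parent_id=4 -> Optimize
  - task 8 (Review): parent_id=6 -> Refactor
  - task 9 (Deploy): parent_id=8 -> Review

SQL:
SELECT a.name AS item, b.name AS parent
FROM tasks a
LEFT JOIN tasks b ON a.parent_id = b.id

Result:
item      | parent  
----------+---------
Design    | NULL    
Setup     | Design  
Implement | Setup   
Optimize  | Setup   
Document  | Setup   
Refactor  | Optimize
Plan      | Optimize
Review    | Refactor
Deploy    | Review  


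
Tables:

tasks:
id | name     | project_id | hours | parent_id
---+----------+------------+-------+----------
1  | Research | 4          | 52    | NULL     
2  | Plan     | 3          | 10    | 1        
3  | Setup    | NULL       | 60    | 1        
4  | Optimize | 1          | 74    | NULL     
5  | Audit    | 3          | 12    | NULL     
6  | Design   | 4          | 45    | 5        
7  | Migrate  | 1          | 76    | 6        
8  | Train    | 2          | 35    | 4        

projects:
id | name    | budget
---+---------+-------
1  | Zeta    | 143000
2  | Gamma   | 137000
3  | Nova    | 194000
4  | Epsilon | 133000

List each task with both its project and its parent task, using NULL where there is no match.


Two LEFT JOINs from the same base table tasks: one to projects via project_id, one to tasks itself via parent_id. Both are LEFT so every task is preserved.
Match against projects:
  - task 1 (Research): project_id=4 -> matches Epsilon
  - task 2 (Plan): project_id=3 -> matches Nova
  - task 3 (Setup): project_id=NULL, no match -> kept with NULL
  - task 4 (Optimize): project_id=1 -> matches Zeta
  - task 5 (Audit): project_id=3 -> matches Nova
  - task 6 (Design): project_id=4 -> matches Epsilon
  - task 7 (Migrate): project_id=1 -> matches Zeta
  - task 8 (Train): project_id=2 -> matches Gamma
Match against tasks (self):
  - task 1 (Research): parent_id=NULL -> NULL
  - task 2 (Plan): parent_id=1 -> Research
  - task 3 (Setup): parent_id=1 -> Research
  - task 4 (Optimize): parent_id=NULL -> NULL
  - task 5 (Audit): parent_id=NULL -> NULL
  - task 6 (Design): parent_id=5 -> Audit
  - task 7 (Migrate): parent_id=6 -> Design
  - task 8 (Train): parent_id=4 -> Optimize

SQL:
SELECT a.name, b.name AS project, c.name AS parent
FROM tasks a
LEFT JOIN projects b ON a.project_id = b.id
LEFT JOIN tasks c ON a.parent_id = c.id

Result:
name     | project | parent  
---------+---------+---------
Research | Epsilon | NULL    
Plan     | Nova    | Research
Setup    | NULL    | Research
Optimize | Zeta    | NULL    
Audit    | Nova    | NULL    
Design   | Epsilon | Audit   
Migrate  | Zeta    | Design  
Train    | Gamma   | Optimize


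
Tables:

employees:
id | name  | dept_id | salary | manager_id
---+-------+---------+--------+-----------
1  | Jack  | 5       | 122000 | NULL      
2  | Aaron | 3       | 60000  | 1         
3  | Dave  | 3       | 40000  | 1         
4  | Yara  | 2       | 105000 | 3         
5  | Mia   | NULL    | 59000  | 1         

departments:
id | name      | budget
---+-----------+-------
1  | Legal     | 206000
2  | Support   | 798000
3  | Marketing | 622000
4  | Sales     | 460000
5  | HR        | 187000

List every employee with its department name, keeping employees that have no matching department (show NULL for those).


LEFT JOIN keeps every row from employees (the left table); where dept_id has no match in departments, the department columns become NULL. Walk through each employee:
  - employee 1 (Jack): dept_id=5 -> matches HR
  - employee 2 (Aaron): dept_id=3 -> matches Marketing
  - employee 3 (Dave): dept_id=3 -> matches Marketing
  - employee 4 (Yara): dept_id=2 -> matches Support
  - employee 5 (Mia): dept_id=NULL, no match -> kept with NULL
All 5 rows appear; 1 has NULL department.

SQL:
SELECT a.name, b.name AS department
FROM employees a
LEFT JOIN departments b ON a.dept_id = b.id

Result:
name  | department
------+-----------
Jack  | HR        
Aaron | Marketing 
Dave  | Marketing 
Yara  | Support   
Mia   | NULL      


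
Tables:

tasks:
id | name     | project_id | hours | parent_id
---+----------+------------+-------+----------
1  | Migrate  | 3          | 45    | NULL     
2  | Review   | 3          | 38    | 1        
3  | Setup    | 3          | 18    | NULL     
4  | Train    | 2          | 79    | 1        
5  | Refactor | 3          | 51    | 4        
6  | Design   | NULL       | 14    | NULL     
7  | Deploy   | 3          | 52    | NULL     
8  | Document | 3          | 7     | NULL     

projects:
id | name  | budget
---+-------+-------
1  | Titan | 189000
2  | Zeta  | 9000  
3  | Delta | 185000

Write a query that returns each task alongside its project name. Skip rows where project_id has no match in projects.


INNER JOIN keeps only tasks rows whose project_id matches an id in projects. Walk through each task:
  - task 1 (Migrate): project_id=3 -> matches Delta
  - task 2 (Review): project_id=3 -> matches Delta
  - task 3 (Setup): project_id=3 -> matches Delta
  - task 4 (Train): project_id=2 -> matches Zeta
  - task 5 (Refactor): project_id=3 -> matches Delta
  - task 6 (Design): project_id=NULL, no match -> dropped
  - task 7 (Deploy): project_id=3 -> matches Delta
  - task 8 (Document): project_id=3 -> matches Delta
So 1 of 8 rows is dropped.

SQL:
SELECT a.name, b.name AS project
FROM tasks a
INNER JOIN projects b ON a.project_id = b.id

Result:
name     | project
---------+--------
Migrate  | Delta  
Review   | Delta  
Setup    | Delta  
Train    | Zeta   
Refactor | Delta  
Deploy   | Delta  
Document | Delta  


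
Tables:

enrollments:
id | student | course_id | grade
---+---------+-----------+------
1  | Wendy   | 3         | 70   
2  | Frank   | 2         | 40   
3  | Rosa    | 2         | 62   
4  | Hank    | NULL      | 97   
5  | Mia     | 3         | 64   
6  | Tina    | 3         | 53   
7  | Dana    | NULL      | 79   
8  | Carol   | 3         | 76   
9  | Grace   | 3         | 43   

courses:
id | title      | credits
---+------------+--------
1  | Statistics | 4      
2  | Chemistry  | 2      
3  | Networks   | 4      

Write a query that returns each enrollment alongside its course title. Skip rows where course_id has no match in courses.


INNER JOIN keeps only enrollments rows whose course_id matches an id in courses. Walk through each enrollment:
  - enrollment 1 (Wendy): course_id=3 -> matches Networks
  - enrollment 2 (Frank): course_id=2 -> matches Chemistry
  - enrollment 3 (Rosa): course_id=2 -> matches Chemistry
  - enrollment 4 (Hank): course_id=NULL, no match -> dropped
  - enrollment 5 (Mia): course_id=3 -> matches Networks
  - enrollment 6 (Tina): course_id=3 -> matches Networks
  - enrollment 7 (Dana): course_id=NULL, no match -> dropped
  - enrollment 8 (Carol): course_id=3 -> matches Networks
  - enrollment 9 (Grace): course_id=3 -> matches Networks
So 2 of 9 rows are dropped.

SQL:
SELECT a.student, b.title AS course
FROM enrollments a
INNER JOIN courses b ON a.course_id = b.id

Result:
student | course   
--------+----------
Wendy   | Networks 
Frank   | Chemistry
Rosa    | Chemistry
Mia     | Networks 
Tina    | Networks 
Carol   | Networks 
Grace   | Networks 


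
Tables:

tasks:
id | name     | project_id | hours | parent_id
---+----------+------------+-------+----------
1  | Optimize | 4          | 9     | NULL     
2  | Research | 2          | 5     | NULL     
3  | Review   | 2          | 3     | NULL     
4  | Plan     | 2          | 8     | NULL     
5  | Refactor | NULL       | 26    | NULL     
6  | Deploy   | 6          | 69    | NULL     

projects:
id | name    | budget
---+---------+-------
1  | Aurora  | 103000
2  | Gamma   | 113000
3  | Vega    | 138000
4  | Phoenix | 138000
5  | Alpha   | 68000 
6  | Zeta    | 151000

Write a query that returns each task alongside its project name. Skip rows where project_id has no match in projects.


INNER JOIN keeps only tasks rows whose project_id matches an id in projects. Walk through each task:
  - task 1 (Optimize): project_id=4 -> matches Phoenix
  - task 2 (Research): project_id=2 -> matches Gamma
  - task 3 (Review): project_id=2 -> matches Gamma
  - task 4 (Plan): project_id=2 -> matches Gamma
  - task 5 (Refactor): project_id=NULL, no match -> dropped
  - task 6 (Deploy): project_id=6 -> matches Zeta
So 1 of 6 rows is dropped.

SQL:
SELECT a.name, b.name AS project
FROM tasks a
INNER JOIN projects b ON a.project_id = b.id

Result:
name     | project
---------+--------
Optimize | Phoenix
Research | Gamma  
Review   | Gamma  
Plan     | Gamma  
Deploy   | Zeta   
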